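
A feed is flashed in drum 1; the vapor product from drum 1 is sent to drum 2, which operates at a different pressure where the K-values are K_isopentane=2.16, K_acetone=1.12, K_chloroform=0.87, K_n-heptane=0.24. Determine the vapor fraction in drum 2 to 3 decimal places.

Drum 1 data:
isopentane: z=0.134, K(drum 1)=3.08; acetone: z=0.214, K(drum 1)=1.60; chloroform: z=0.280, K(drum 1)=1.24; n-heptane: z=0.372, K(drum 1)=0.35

Drum 1:
Rachford–Rice: g(ψ₁) = Σ zᵢ(Kᵢ−1)/(1+ψ₁(Kᵢ−1)) = 0.
Check two-phase: ΣzᵢKᵢ = 1.233 > 1 and Σzᵢ/Kᵢ = 1.466 > 1, so g(0) = 0.233 > 0 and g(1) = -0.466 < 0.
Newton–Raphson from ψ₁ = 0.61:
  ψ₁ = 0.610: g = -0.1252, g' = -0.598 → ψ₁ = 0.401
  ψ₁ = 0.401: g = -0.0100, g' = -0.523 → ψ₁ = 0.381
Converged at ψ₁ = 0.381.
Drum-1 compositions:
  isopentane: x = 0.075, y = 0.230
  acetone: x = 0.174, y = 0.279
  chloroform: x = 0.257, y = 0.318
  n-heptane: x = 0.495, y = 0.173
Drum-2 feed = drum-1 vapor: z₂ = (0.2302, 0.2786, 0.3181, 0.1731).
Drum 2:
Material balance + equilibrium reduce to Σ zᵢ(Kᵢ−1)/(1+ψ₂(Kᵢ−1)) = 0.
g(0) = ΣzᵢKᵢ − 1 = 0.128 and g(1) = 1 − Σzᵢ/Kᵢ = -0.442, so a root lies in (0, 1).
Newton–Raphson from ψ₂ = 0.34:
  ψ₂ = 0.340: g = 0.0029, g' = -0.351 → ψ₂ = 0.348
Converged at ψ₂ = 0.348.
  isopentane: x = 0.164, y = 0.354
  acetone: x = 0.267, y = 0.300
  chloroform: x = 0.333, y = 0.290
  n-heptane: x = 0.235, y = 0.057

V/F (drum 2) = 0.348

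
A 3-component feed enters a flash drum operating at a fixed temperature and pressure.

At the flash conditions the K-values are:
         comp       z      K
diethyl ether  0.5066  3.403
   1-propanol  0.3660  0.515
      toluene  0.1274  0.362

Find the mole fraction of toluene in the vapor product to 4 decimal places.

Material balance + equilibrium reduce to Σ zᵢ(Kᵢ−1)/(1+ψ(Kᵢ−1)) = 0.
Feasibility: ΣzᵢKᵢ = 1.9586, Σzᵢ/Kᵢ = 1.2115 — both > 1, two phases present.
Newton iteration, ψ⁰ = 0.67:
  ψ = 0.6700: g = 0.06150, g' = -0.7765 → ψ = 0.7492
  ψ = 0.7492: g = 0.00020, g' = -0.7758 → ψ = 0.7494
Converged at ψ = 0.7494.
Compositions from xᵢ = zᵢ/(1+ψ(Kᵢ−1)), yᵢ = Kᵢxᵢ:
  diethyl ether: x = 0.1809, y = 0.6155
  1-propanol: x = 0.5750, y = 0.2961
  toluene: x = 0.2441, y = 0.0884

y_toluene = 0.0884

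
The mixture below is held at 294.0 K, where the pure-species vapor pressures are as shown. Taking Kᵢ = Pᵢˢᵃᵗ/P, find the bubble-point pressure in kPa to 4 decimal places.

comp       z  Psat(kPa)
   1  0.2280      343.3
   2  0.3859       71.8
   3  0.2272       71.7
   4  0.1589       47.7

Pbub = 129.8498 kPa

At the bubble point ψ → 0, so ΣzᵢKᵢ = 1 with Kᵢ = Pᵢˢᵃᵗ/P ⇒ P = ΣzᵢPᵢˢᵃᵗ.
P = 0.2280·343.3 + 0.3859·71.8 + 0.2272·71.7 + 0.1589·47.7 = 129.8498 kPa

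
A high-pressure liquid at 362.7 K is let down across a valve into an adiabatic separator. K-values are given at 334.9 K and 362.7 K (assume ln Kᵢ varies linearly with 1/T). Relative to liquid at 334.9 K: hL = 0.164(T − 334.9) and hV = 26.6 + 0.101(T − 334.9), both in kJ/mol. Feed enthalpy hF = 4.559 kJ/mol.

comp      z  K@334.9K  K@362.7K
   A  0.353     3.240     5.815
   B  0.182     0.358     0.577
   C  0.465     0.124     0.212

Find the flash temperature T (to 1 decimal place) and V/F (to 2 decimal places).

T = 336.4 K, V/F = 0.16

Adiabatic flash: solve Rachford–Rice at each trial T, then check hF = ψ·hV(T) + (1−ψ)·hL(T).
  T = 334.9 K: K = (3.240, 0.358, 0.124), RR gives ψ = 0.146, H_out = 3.881 kJ/mol
  T = 362.7 K: K = (5.815, 0.577, 0.212), RR gives ψ = 0.372, H_out = 13.791 kJ/mol
  T = 348.8 K: K = (4.391, 0.459, 0.164), RR gives ψ = 0.274, H_out = 9.337 kJ/mol
  T = 341.9 K: K = (3.788, 0.407, 0.143), RR gives ψ = 0.217, H_out = 6.821 kJ/mol
  T = 338.4 K: K = (3.506, 0.382, 0.133), RR gives ψ = 0.183, H_out = 5.412 kJ/mol
  T = 336.6 K: K = (3.367, 0.369, 0.128), RR gives ψ = 0.165, H_out = 4.642 kJ/mol
Linear interpolation between T = 334.9 (H_out = 3.881) and T = 336.6 (H_out = 4.642) on hF = 4.559 gives T ≈ 336.4 K, at which ψ = 0.16.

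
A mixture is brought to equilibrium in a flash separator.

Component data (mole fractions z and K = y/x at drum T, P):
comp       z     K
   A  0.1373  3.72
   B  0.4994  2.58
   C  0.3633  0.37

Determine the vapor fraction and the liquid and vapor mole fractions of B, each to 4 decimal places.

Rachford–Rice: g(ψ) = Σ zᵢ(Kᵢ−1)/(1+ψ(Kᵢ−1)) = 0.
Check two-phase: ΣzᵢKᵢ = 1.9336 > 1 and Σzᵢ/Kᵢ = 1.2124 > 1, so g(0) = 0.9336 > 0 and g(1) = -0.2124 < 0.
Iterate (Newton) starting at ψ = 0.5:
  ψ = 0.5000: g = 0.26493, g' = -0.8788 → ψ = 0.8015
  ψ = 0.8015: g = 0.00329, g' = -0.9315 → ψ = 0.8050
Converged at ψ = 0.8050.
Compositions from xᵢ = zᵢ/(1+ψ(Kᵢ−1)), yᵢ = Kᵢxᵢ:
  A: x = 0.0430, y = 0.1601
  B: x = 0.2198, y = 0.5671
  C: x = 0.7371, y = 0.2727

ψ = 0.8050, x_B = 0.2198, y_B = 0.5671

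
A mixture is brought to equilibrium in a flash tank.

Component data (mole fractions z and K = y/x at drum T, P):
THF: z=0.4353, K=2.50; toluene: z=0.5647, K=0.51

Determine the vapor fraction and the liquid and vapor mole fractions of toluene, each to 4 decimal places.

Material balance + equilibrium reduce to Σ zᵢ(Kᵢ−1)/(1+ψ(Kᵢ−1)) = 0.
g(0) = ΣzᵢKᵢ − 1 = 0.3762 and g(1) = 1 − Σzᵢ/Kᵢ = -0.2814, so a root lies in (0, 1).
Binary case is linear: z₁(K₁−1)(1+ψ(K₂−1)) + z₂(K₂−1)(1+ψ(K₁−1)) = 0
⇒ ψ = [z₁(K₁−1)+z₂(K₂−1)] / [−(K₁−1)(K₂−1)] = 0.37625/0.73500 = 0.5119
Compositions from xᵢ = zᵢ/(1+ψ(Kᵢ−1)), yᵢ = Kᵢxᵢ:
  THF: x = 0.2462, y = 0.6156
  toluene: x = 0.7538, y = 0.3844

ψ = 0.5119, x_toluene = 0.7538, y_toluene = 0.3844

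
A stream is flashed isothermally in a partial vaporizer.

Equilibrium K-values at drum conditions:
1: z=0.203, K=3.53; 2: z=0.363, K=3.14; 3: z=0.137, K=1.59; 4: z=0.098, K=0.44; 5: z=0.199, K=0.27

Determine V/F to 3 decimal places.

Material balance + equilibrium reduce to Σ zᵢ(Kᵢ−1)/(1+V/F(Kᵢ−1)) = 0.
Feasibility: ΣzᵢKᵢ = 2.171, Σzᵢ/Kᵢ = 1.219 — both > 1, two phases present.
Newton–Raphson from V/F = 0.5:
  V/F = 0.500: g = 0.3594, g' = -0.992 → V/F = 0.862
  V/F = 0.862: g = -0.0103, g' = -1.242 → V/F = 0.854
Converged at V/F = 0.854.

V/F = 0.854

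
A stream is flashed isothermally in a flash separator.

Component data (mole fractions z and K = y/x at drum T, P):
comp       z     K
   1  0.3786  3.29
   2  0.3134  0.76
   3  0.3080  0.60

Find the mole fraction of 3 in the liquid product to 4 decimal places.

Rachford–Rice: g(V/F) = Σ zᵢ(Kᵢ−1)/(1+V/F(Kᵢ−1)) = 0.
Feasibility: ΣzᵢKᵢ = 1.6686, Σzᵢ/Kᵢ = 1.0408 — both > 1, two phases present.
Iterate (Newton) starting at V/F = 0.48:
  V/F = 0.4800: g = 0.17553, g' = -0.5491 → V/F = 0.7997
  V/F = 0.7997: g = 0.03200, g' = -0.3819 → V/F = 0.8835
  V/F = 0.8835: g = 0.00080, g' = -0.3642 → V/F = 0.8857
Converged at V/F = 0.8857.
Compositions from xᵢ = zᵢ/(1+V/F(Kᵢ−1)), yᵢ = Kᵢxᵢ:
  1: x = 0.1250, y = 0.4113
  2: x = 0.3980, y = 0.3025
  3: x = 0.4770, y = 0.2862

x_3 = 0.4770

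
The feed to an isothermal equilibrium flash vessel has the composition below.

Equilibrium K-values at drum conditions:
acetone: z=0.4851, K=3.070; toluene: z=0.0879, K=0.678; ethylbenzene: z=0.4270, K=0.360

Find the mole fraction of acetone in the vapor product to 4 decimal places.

Material balance + equilibrium reduce to Σ zᵢ(Kᵢ−1)/(1+ψ(Kᵢ−1)) = 0.
Feasibility: ΣzᵢKᵢ = 1.7026, Σzᵢ/Kᵢ = 1.4738 — both > 1, two phases present.
Newton–Raphson from ψ = 0.5:
  ψ = 0.5000: g = 0.05783, g' = -0.8931 → ψ = 0.5647
  ψ = 0.5647: g = 0.00040, g' = -0.8844 → ψ = 0.5652
Converged at ψ = 0.5652.
Compositions from xᵢ = zᵢ/(1+ψ(Kᵢ−1)), yᵢ = Kᵢxᵢ:
  acetone: x = 0.2236, y = 0.6863
  toluene: x = 0.1075, y = 0.0729
  ethylbenzene: x = 0.6690, y = 0.2408

y_acetone = 0.6863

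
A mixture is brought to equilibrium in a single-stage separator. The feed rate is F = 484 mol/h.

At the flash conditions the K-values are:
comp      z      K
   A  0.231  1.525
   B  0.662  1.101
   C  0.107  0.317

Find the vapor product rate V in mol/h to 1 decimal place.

Newton iteration, ψ⁰ = 0.56:
  ψ = 0.560: g = 0.0387, g' = -0.175 → ψ = 0.781
  ψ = 0.781: g = -0.0086, g' = -0.267 → ψ = 0.749
  ψ = 0.749: g = -0.0003, g' = -0.248 → ψ = 0.747
Converged at ψ = 0.747.
Then V = ψ·F = 0.7473·484 = 361.7 mol/h and L = F − V = 122.3 mol/h.

V = 361.7 mol/h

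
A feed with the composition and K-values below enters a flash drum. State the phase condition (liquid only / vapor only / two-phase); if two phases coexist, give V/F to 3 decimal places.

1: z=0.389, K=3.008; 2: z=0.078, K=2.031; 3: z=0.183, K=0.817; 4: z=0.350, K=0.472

ΣzᵢKᵢ = 1.643; Σzᵢ/Kᵢ = 1.133.
Both exceed 1, so a two-phase solution exists.
Newton–Raphson from ψ = 0.39:
  ψ = 0.390: g = 0.2266, g' = -0.697 → ψ = 0.715
  ψ = 0.715: g = 0.0316, g' = -0.552 → ψ = 0.772
Converged at ψ = 0.772.

two-phase, V/F = 0.772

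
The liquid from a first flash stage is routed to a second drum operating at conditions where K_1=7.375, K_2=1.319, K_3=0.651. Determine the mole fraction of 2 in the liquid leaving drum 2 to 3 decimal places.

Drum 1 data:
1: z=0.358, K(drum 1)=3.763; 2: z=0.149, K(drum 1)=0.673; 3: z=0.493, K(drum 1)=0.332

Drum 1:
Material balance + equilibrium reduce to Σ zᵢ(Kᵢ−1)/(1+ψ₁(Kᵢ−1)) = 0.
Check two-phase: ΣzᵢKᵢ = 1.611 > 1 and Σzᵢ/Kᵢ = 1.801 > 1, so g(0) = 0.611 > 0 and g(1) = -0.801 < 0.
Iterate (Newton) starting at ψ₁ = 0.5:
  ψ₁ = 0.500: g = -0.1374, g' = -1.001 → ψ₁ = 0.363
  ψ₁ = 0.363: g = 0.0041, g' = -1.085 → ψ₁ = 0.367
Converged at ψ₁ = 0.367.
Drum-1 compositions:
  1: x = 0.178, y = 0.669
  2: x = 0.169, y = 0.114
  3: x = 0.653, y = 0.217
Drum-2 feed = drum-1 liquid: z₂ = (0.1779, 0.1693, 0.6528).
Drum 2:
Rachford–Rice: g(ψ₂) = Σ zᵢ(Kᵢ−1)/(1+ψ₂(Kᵢ−1)) = 0.
Feasibility: ΣzᵢKᵢ = 1.960, Σzᵢ/Kᵢ = 1.155 — both > 1, two phases present.
Iterate (Newton) starting at ψ₂ = 0.5:
  ψ₂ = 0.500: g = 0.0414, g' = -0.542 → ψ₂ = 0.576
  ψ₂ = 0.576: g = 0.0030, g' = -0.468 → ψ₂ = 0.583
Converged at ψ₂ = 0.583.
  1: x = 0.038, y = 0.278
  2: x = 0.143, y = 0.188
  3: x = 0.820, y = 0.534

x_2 (drum 2) = 0.143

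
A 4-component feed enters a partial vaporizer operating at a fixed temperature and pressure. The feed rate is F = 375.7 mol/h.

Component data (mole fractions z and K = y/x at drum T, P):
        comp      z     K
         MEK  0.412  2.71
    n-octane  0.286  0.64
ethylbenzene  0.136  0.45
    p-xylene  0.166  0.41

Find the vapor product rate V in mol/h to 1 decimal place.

V = 195.5 mol/h

Let ψ = V/F and solve Σ zᵢ(Kᵢ−1)/(1+ψ(Kᵢ−1)) = 0.
Check two-phase: ΣzᵢKᵢ = 1.429 > 1 and Σzᵢ/Kᵢ = 1.306 > 1, so g(0) = 0.429 > 0 and g(1) = -0.306 < 0.
Newton–Raphson from ψ = 0.45:
  ψ = 0.450: g = 0.0425, g' = -0.617 → ψ = 0.519
  ψ = 0.519: g = 0.0008, g' = -0.595 → ψ = 0.520
Converged at ψ = 0.520.
Then V = ψ·F = 0.5203·375.7 = 195.5 mol/h and L = F − V = 180.2 mol/h.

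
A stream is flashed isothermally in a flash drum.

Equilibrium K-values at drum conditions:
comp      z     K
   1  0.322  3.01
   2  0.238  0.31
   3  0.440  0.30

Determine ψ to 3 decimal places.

ψ = 0.125

Material balance + equilibrium reduce to Σ zᵢ(Kᵢ−1)/(1+ψ(Kᵢ−1)) = 0.
g(0) = ΣzᵢKᵢ − 1 = 0.175 and g(1) = 1 − Σzᵢ/Kᵢ = -1.341, so a root lies in (0, 1).
Iterate (Newton) starting at ψ = 0.5:
  ψ = 0.500: g = -0.4018, g' = -1.098 → ψ = 0.134
  ψ = 0.134: g = -0.0111, g' = -1.207 → ψ = 0.125
Converged at ψ = 0.125.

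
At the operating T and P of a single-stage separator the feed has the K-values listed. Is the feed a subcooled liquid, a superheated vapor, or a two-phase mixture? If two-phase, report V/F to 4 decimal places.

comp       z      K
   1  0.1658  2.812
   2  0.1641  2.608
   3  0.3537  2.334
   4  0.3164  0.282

two-phase, V/F = 0.7414

ΣzᵢKᵢ = 1.8090; Σzᵢ/Kᵢ = 1.3954.
Both exceed 1, so a two-phase solution exists.
Iterate (Newton) starting at ψ = 0.38:
  ψ = 0.3800: g = 0.34241, g' = -0.9401 → ψ = 0.7442
  ψ = 0.7442: g = -0.00307, g' = -1.0974 → ψ = 0.7414
Converged at ψ = 0.7414.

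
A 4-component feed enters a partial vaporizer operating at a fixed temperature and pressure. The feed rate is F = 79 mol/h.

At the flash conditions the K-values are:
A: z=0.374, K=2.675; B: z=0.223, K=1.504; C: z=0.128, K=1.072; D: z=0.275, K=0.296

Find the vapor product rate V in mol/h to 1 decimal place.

V = 55.1 mol/h

Rachford–Rice: g(β) = Σ zᵢ(Kᵢ−1)/(1+β(Kᵢ−1)) = 0.
Check two-phase: ΣzᵢKᵢ = 1.554 > 1 and Σzᵢ/Kᵢ = 1.337 > 1, so g(0) = 0.554 > 0 and g(1) = -0.337 < 0.
Newton iteration, β⁰ = 0.5:
  β = 0.500: g = 0.1408, g' = -0.672 → β = 0.710
  β = 0.710: g = -0.0090, g' = -0.795 → β = 0.698
Converged at β = 0.698.
Then V = β·F = 0.6981·79 = 55.1 mol/h and L = F − V = 23.9 mol/h.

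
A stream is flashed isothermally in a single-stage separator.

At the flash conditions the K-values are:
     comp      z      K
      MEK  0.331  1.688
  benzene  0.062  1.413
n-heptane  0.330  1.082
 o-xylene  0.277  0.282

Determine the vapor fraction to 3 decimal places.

ψ = 0.255

Let ψ = V/F and solve Σ zᵢ(Kᵢ−1)/(1+ψ(Kᵢ−1)) = 0.
Check two-phase: ΣzᵢKᵢ = 1.082 > 1 and Σzᵢ/Kᵢ = 1.527 > 1, so g(0) = 0.082 > 0 and g(1) = -0.527 < 0.
Newton iteration, ψ⁰ = 0.56:
  ψ = 0.560: g = -0.1216, g' = -0.490 → ψ = 0.312
  ψ = 0.312: g = -0.0197, g' = -0.354 → ψ = 0.256
  ψ = 0.256: g = -0.0004, g' = -0.338 → ψ = 0.255
Converged at ψ = 0.255.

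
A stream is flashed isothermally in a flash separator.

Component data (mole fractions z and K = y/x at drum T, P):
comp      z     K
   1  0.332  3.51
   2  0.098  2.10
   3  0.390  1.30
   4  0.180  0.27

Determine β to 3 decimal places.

β = 0.917

Rachford–Rice: g(β) = Σ zᵢ(Kᵢ−1)/(1+β(Kᵢ−1)) = 0.
Check two-phase: ΣzᵢKᵢ = 1.927 > 1 and Σzᵢ/Kᵢ = 1.108 > 1, so g(0) = 0.927 > 0 and g(1) = -0.108 < 0.
Newton–Raphson from β = 0.5:
  β = 0.500: g = 0.3339, g' = -0.725 → β = 0.960
  β = 0.960: g = -0.0521, g' = -1.303 → β = 0.920
  β = 0.920: g = -0.0036, g' = -1.133 → β = 0.917
Converged at β = 0.917.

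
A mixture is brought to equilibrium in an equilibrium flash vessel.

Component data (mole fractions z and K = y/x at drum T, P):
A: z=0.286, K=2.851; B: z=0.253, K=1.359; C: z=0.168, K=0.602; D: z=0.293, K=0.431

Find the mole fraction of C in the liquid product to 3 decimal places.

Rachford–Rice: g(ψ) = Σ zᵢ(Kᵢ−1)/(1+ψ(Kᵢ−1)) = 0.
Check two-phase: ΣzᵢKᵢ = 1.387 > 1 and Σzᵢ/Kᵢ = 1.245 > 1, so g(0) = 0.387 > 0 and g(1) = -0.245 < 0.
Iterate (Newton) starting at ψ = 0.67:
  ψ = 0.670: g = -0.0511, g' = -0.514 → ψ = 0.571
  ψ = 0.571: g = -0.0005, g' = -0.507 → ψ = 0.570
Converged at ψ = 0.570.
Compositions from xᵢ = zᵢ/(1+ψ(Kᵢ−1)), yᵢ = Kᵢxᵢ:
  A: x = 0.139, y = 0.397
  B: x = 0.210, y = 0.285
  C: x = 0.217, y = 0.131
  D: x = 0.433, y = 0.187

x_C = 0.217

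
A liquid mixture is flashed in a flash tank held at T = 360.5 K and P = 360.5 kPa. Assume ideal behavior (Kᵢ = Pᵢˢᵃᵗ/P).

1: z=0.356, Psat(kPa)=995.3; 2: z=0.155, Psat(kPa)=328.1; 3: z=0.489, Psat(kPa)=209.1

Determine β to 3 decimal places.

Raoult's law: Kᵢ = Pᵢˢᵃᵗ/P = Pᵢˢᵃᵗ/360.5.
  K_1 = 995.3/360.5 = 2.76089, K_2 = 328.1/360.5 = 0.91012, K_3 = 209.1/360.5 = 0.58003
Iterate (Newton) starting at β = 0.5:
  β = 0.500: g = 0.0588, g' = -0.452 → β = 0.630
  β = 0.630: g = 0.0031, g' = -0.409 → β = 0.638
Converged at β = 0.638.

β = 0.638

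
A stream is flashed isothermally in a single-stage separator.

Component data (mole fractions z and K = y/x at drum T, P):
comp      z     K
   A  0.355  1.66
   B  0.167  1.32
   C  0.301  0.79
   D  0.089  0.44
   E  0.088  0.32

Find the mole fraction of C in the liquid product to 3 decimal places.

x_C = 0.334

Rachford–Rice: g(ψ) = Σ zᵢ(Kᵢ−1)/(1+ψ(Kᵢ−1)) = 0.
Check two-phase: ΣzᵢKᵢ = 1.115 > 1 and Σzᵢ/Kᵢ = 1.199 > 1, so g(0) = 0.115 > 0 and g(1) = -0.199 < 0.
Newton iteration, ψ⁰ = 0.3:
  ψ = 0.300: g = 0.0418, g' = -0.242 → ψ = 0.473
  ψ = 0.473: g = -0.0012, g' = -0.259 → ψ = 0.468
Converged at ψ = 0.468.
Compositions from xᵢ = zᵢ/(1+ψ(Kᵢ−1)), yᵢ = Kᵢxᵢ:
  A: x = 0.271, y = 0.450
  B: x = 0.145, y = 0.192
  C: x = 0.334, y = 0.264
  D: x = 0.121, y = 0.053
  E: x = 0.129, y = 0.041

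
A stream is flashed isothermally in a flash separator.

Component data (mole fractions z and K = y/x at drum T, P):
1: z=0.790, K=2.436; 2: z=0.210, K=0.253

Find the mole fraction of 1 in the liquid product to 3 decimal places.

Let β = V/F and solve Σ zᵢ(Kᵢ−1)/(1+β(Kᵢ−1)) = 0.
g(0) = ΣzᵢKᵢ − 1 = 0.978 and g(1) = 1 − Σzᵢ/Kᵢ = -0.154, so a root lies in (0, 1).
Binary case is linear: z₁(K₁−1)(1+β(K₂−1)) + z₂(K₂−1)(1+β(K₁−1)) = 0
⇒ β = [z₁(K₁−1)+z₂(K₂−1)] / [−(K₁−1)(K₂−1)] = 0.9776/1.0727 = 0.911
Compositions from xᵢ = zᵢ/(1+β(Kᵢ−1)), yᵢ = Kᵢxᵢ:
  1: x = 0.342, y = 0.834
  2: x = 0.658, y = 0.166

x_1 = 0.342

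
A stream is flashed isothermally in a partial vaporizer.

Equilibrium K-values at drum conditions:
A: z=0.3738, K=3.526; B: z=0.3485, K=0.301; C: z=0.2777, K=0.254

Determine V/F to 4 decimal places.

Iterate (Newton) starting at V/F = 0.59:
  V/F = 0.5900: g = -0.40545, g' = -1.3708 → V/F = 0.2942
  V/F = 0.2942: g = -0.03044, g' = -1.3084 → V/F = 0.2710
  V/F = 0.2710: g = 0.00038, g' = -1.3425 → V/F = 0.2712
Converged at V/F = 0.2712.

V/F = 0.2712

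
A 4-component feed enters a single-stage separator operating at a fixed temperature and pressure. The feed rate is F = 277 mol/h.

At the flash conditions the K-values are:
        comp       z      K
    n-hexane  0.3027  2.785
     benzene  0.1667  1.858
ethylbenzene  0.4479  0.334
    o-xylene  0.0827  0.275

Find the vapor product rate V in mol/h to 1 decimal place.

Material balance + equilibrium reduce to Σ zᵢ(Kᵢ−1)/(1+V/F(Kᵢ−1)) = 0.
Feasibility: ΣzᵢKᵢ = 1.3251, Σzᵢ/Kᵢ = 1.8402 — both > 1, two phases present.
Iterate (Newton) starting at V/F = 0.62:
  V/F = 0.6200: g = -0.26719, g' = -0.9895 → V/F = 0.3500
  V/F = 0.3500: g = -0.02674, g' = -0.8538 → V/F = 0.3187
  V/F = 0.3187: g = 0.00010, g' = -0.8612 → V/F = 0.3188
Converged at V/F = 0.3188.
Then V = V/F·F = 0.3188·277 = 88.3 mol/h and L = F − V = 188.7 mol/h.

V = 88.3 mol/h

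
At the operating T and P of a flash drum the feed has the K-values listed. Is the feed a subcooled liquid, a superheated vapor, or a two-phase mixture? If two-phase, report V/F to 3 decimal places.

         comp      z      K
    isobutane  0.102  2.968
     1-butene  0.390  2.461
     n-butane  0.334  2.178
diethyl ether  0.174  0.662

superheated vapor

ΣzᵢKᵢ = 2.105; Σzᵢ/Kᵢ = 0.609.
Since Σzᵢ/Kᵢ < 1 the mixture is above its dew point — single vapor phase.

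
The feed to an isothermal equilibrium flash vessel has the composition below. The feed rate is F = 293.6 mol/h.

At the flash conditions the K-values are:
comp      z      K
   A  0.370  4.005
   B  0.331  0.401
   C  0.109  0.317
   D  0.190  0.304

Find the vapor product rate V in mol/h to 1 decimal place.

Rachford–Rice: g(V/F) = Σ zᵢ(Kᵢ−1)/(1+V/F(Kᵢ−1)) = 0.
Check two-phase: ΣzᵢKᵢ = 1.707 > 1 and Σzᵢ/Kᵢ = 1.887 > 1, so g(0) = 0.707 > 0 and g(1) = -0.887 < 0.
Newton iteration, V/F⁰ = 0.5:
  V/F = 0.500: g = -0.1546, g' = -1.109 → V/F = 0.361
  V/F = 0.361: g = 0.0054, g' = -1.216 → V/F = 0.365
Converged at V/F = 0.365.
Then V = V/F·F = 0.3651·293.6 = 107.2 mol/h and L = F − V = 186.4 mol/h.

V = 107.2 mol/h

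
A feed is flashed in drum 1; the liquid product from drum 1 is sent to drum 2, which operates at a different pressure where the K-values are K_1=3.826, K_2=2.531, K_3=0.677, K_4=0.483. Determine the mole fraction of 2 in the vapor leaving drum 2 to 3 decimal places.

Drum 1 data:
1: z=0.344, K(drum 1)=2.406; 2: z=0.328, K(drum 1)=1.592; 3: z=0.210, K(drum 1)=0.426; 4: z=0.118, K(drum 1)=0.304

y_2 (drum 2) = 0.286

Drum 1:
Rachford–Rice: g(ψ₁) = Σ zᵢ(Kᵢ−1)/(1+ψ₁(Kᵢ−1)) = 0.
g(0) = ΣzᵢKᵢ − 1 = 0.475 and g(1) = 1 − Σzᵢ/Kᵢ = -0.230, so a root lies in (0, 1).
Iterate (Newton) starting at ψ₁ = 0.5:
  ψ₁ = 0.500: g = 0.1388, g' = -0.573 → ψ₁ = 0.742
  ψ₁ = 0.742: g = -0.0082, g' = -0.673 → ψ₁ = 0.730
Converged at ψ₁ = 0.730.
Drum-1 compositions:
  1: x = 0.170, y = 0.409
  2: x = 0.229, y = 0.365
  3: x = 0.361, y = 0.154
  4: x = 0.240, y = 0.073
Drum-2 feed = drum-1 liquid: z₂ = (0.1698, 0.2290, 0.3614, 0.2398).
Drum 2:
Rachford–Rice: g(ψ₂) = Σ zᵢ(Kᵢ−1)/(1+ψ₂(Kᵢ−1)) = 0.
Feasibility: ΣzᵢKᵢ = 1.590, Σzᵢ/Kᵢ = 1.165 — both > 1, two phases present.
Newton iteration, ψ₂⁰ = 0.68:
  ψ₂ = 0.680: g = -0.0047, g' = -0.502 → ψ₂ = 0.671
Converged at ψ₂ = 0.671.
  1: x = 0.059, y = 0.224
  2: x = 0.113, y = 0.286
  3: x = 0.461, y = 0.312
  4: x = 0.367, y = 0.177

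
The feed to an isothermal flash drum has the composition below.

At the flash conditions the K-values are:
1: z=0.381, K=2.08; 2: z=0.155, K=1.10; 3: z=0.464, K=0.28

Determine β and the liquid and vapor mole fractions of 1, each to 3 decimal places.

Material balance + equilibrium reduce to Σ zᵢ(Kᵢ−1)/(1+β(Kᵢ−1)) = 0.
g(0) = ΣzᵢKᵢ − 1 = 0.093 and g(1) = 1 − Σzᵢ/Kᵢ = -0.981, so a root lies in (0, 1).
Newton–Raphson from β = 0.5:
  β = 0.500: g = -0.2400, g' = -0.776 → β = 0.191
  β = 0.191: g = -0.0308, g' = -0.630 → β = 0.142
Converged at β = 0.142.
Compositions from xᵢ = zᵢ/(1+β(Kᵢ−1)), yᵢ = Kᵢxᵢ:
  1: x = 0.330, y = 0.687
  2: x = 0.153, y = 0.168
  3: x = 0.517, y = 0.145

β = 0.142, x_1 = 0.330, y_1 = 0.687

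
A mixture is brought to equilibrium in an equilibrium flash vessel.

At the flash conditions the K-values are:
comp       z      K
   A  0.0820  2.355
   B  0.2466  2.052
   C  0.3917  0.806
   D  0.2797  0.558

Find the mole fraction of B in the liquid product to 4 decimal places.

Iterate (Newton) starting at ψ = 0.52:
  ψ = 0.5200: g = -0.01216, g' = -0.2762 → ψ = 0.4760
  ψ = 0.4760: g = 0.00013, g' = -0.2824 → ψ = 0.4764
Converged at ψ = 0.4764.
Compositions from xᵢ = zᵢ/(1+ψ(Kᵢ−1)), yᵢ = Kᵢxᵢ:
  A: x = 0.0498, y = 0.1174
  B: x = 0.1643, y = 0.3371
  C: x = 0.4316, y = 0.3479
  D: x = 0.3543, y = 0.1977

x_B = 0.1643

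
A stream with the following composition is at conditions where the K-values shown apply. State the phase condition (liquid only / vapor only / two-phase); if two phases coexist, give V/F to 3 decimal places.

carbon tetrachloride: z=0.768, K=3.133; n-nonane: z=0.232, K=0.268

two-phase, V/F = 0.940

ΣzᵢKᵢ = 2.468; Σzᵢ/Kᵢ = 1.111.
Both exceed 1, so a two-phase solution exists.
Let ψ = V/F and solve Σ zᵢ(Kᵢ−1)/(1+ψ(Kᵢ−1)) = 0.
Binary case is linear: z₁(K₁−1)(1+ψ(K₂−1)) + z₂(K₂−1)(1+ψ(K₁−1)) = 0
⇒ ψ = [z₁(K₁−1)+z₂(K₂−1)] / [−(K₁−1)(K₂−1)] = 1.4683/1.5614 = 0.940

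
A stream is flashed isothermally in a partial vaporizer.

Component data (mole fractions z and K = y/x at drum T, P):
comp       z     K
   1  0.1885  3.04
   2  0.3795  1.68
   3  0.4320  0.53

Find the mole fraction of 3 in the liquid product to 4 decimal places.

Material balance + equilibrium reduce to Σ zᵢ(Kᵢ−1)/(1+V/F(Kᵢ−1)) = 0.
Check two-phase: ΣzᵢKᵢ = 1.4396 > 1 and Σzᵢ/Kᵢ = 1.1030 > 1, so g(0) = 0.4396 > 0 and g(1) = -0.1030 < 0.
Iterate (Newton) starting at V/F = 0.69:
  V/F = 0.6900: g = 0.03488, g' = -0.4256 → V/F = 0.7719
  V/F = 0.7719: g = -0.00007, g' = -0.4288 → V/F = 0.7718
Converged at V/F = 0.7718.
Compositions from xᵢ = zᵢ/(1+V/F(Kᵢ−1)), yᵢ = Kᵢxᵢ:
  1: x = 0.0732, y = 0.2226
  2: x = 0.2489, y = 0.4181
  3: x = 0.6779, y = 0.3593

x_3 = 0.6779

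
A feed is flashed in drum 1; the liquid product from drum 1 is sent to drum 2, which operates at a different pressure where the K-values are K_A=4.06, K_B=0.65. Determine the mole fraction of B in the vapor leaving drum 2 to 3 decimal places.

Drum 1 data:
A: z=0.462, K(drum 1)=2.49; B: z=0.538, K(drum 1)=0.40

y_B (drum 2) = 0.583

Drum 1:
Binary case is linear: z₁(K₁−1)(1+ψ₁(K₂−1)) + z₂(K₂−1)(1+ψ₁(K₁−1)) = 0
⇒ ψ₁ = [z₁(K₁−1)+z₂(K₂−1)] / [−(K₁−1)(K₂−1)] = 0.3656/0.8940 = 0.409
Drum-1 compositions:
  A: x = 0.287, y = 0.715
  B: x = 0.713, y = 0.285
Drum-2 feed = drum-1 liquid: z₂ = (0.2871, 0.7129).
Drum 2:
Let ψ₂ = V/F and solve Σ zᵢ(Kᵢ−1)/(1+ψ₂(Kᵢ−1)) = 0.
Check two-phase: ΣzᵢKᵢ = 1.629 > 1 and Σzᵢ/Kᵢ = 1.168 > 1, so g(0) = 0.629 > 0 and g(1) = -0.168 < 0.
Newton–Raphson from ψ₂ = 0.4:
  ψ₂ = 0.400: g = 0.1049, g' = -0.662 → ψ₂ = 0.558
  ψ₂ = 0.558: g = 0.0141, g' = -0.501 → ψ₂ = 0.587
Converged at ψ₂ = 0.587.
  A: x = 0.103, y = 0.417
  B: x = 0.897, y = 0.583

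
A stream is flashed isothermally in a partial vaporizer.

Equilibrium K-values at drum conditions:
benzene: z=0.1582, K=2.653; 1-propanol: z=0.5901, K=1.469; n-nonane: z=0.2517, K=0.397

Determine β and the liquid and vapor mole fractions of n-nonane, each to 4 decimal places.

β = 0.8409, x_n-nonane = 0.5106, y_n-nonane = 0.2027

Newton iteration, β⁰ = 0.5:
  β = 0.5000: g = 0.15007, g' = -0.4023 → β = 0.8730
  β = 0.8730: g = -0.01709, g' = -0.5458 → β = 0.8417
  β = 0.8417: g = -0.00042, g' = -0.5197 → β = 0.8409
Converged at β = 0.8409.
Compositions from xᵢ = zᵢ/(1+β(Kᵢ−1)), yᵢ = Kᵢxᵢ:
  benzene: x = 0.0662, y = 0.1756
  1-propanol: x = 0.4232, y = 0.6217
  n-nonane: x = 0.5106, y = 0.2027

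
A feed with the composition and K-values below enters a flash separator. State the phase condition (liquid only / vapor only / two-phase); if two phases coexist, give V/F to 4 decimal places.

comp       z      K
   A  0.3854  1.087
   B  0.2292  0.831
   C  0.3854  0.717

liquid only

ΣzᵢKᵢ = 0.8857; Σzᵢ/Kᵢ = 1.1679.
Since ΣzᵢKᵢ < 1 the mixture is below its bubble point — single liquid phase.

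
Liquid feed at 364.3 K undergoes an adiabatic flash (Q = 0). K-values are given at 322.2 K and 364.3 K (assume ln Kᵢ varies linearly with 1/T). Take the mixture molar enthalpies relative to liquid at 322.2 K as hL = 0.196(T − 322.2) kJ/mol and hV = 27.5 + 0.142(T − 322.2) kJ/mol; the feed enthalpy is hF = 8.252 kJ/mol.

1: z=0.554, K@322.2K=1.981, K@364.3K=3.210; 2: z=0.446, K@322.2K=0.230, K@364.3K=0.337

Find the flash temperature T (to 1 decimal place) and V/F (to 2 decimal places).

T = 323.9 K, V/F = 0.29

Adiabatic flash: solve Rachford–Rice at each trial T, then check hF = ψ·hV(T) + (1−ψ)·hL(T).
  T = 322.2 K: K = (1.981, 0.230), RR gives ψ = 0.265, H_out = 7.283 kJ/mol
  T = 364.3 K: K = (3.210, 0.337), RR gives ψ = 0.634, H_out = 24.240 kJ/mol
  T = 343.2 K: K = (2.558, 0.282), RR gives ψ = 0.485, H_out = 16.899 kJ/mol
  T = 332.7 K: K = (2.260, 0.255), RR gives ψ = 0.390, H_out = 12.561 kJ/mol
  T = 327.4 K: K = (2.117, 0.242), RR gives ψ = 0.332, H_out = 10.054 kJ/mol
  T = 324.8 K: K = (2.048, 0.236), RR gives ψ = 0.300, H_out = 8.714 kJ/mol
  T = 323.5 K: K = (2.015, 0.233), RR gives ψ = 0.283, H_out = 8.011 kJ/mol
Linear interpolation between T = 323.5 (H_out = 8.011) and T = 324.8 (H_out = 8.714) on hF = 8.252 gives T ≈ 323.9 K, at which ψ = 0.29.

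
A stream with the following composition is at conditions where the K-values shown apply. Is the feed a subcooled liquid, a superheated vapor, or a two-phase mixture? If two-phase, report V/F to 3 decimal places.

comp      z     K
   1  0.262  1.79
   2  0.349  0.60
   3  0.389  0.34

subcooled liquid

ΣzᵢKᵢ = 0.811; Σzᵢ/Kᵢ = 1.872.
Since ΣzᵢKᵢ < 1 the mixture is below its bubble point — single liquid phase.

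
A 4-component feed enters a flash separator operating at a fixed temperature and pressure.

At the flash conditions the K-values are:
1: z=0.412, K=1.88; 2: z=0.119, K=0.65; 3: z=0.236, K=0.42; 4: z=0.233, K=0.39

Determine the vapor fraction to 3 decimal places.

Iterate (Newton) starting at ψ = 0.47:
  ψ = 0.470: g = -0.1808, g' = -0.501 → ψ = 0.109
  ψ = 0.109: g = -0.0109, g' = -0.471 → ψ = 0.086
Converged at ψ = 0.086.

ψ = 0.086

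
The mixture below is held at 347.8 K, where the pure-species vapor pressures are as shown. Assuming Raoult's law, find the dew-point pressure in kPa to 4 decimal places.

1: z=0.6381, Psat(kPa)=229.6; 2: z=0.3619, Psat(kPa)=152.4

At the dew point ψ → 1, so Σzᵢ/Kᵢ = 1 with Kᵢ = Pᵢˢᵃᵗ/P ⇒ 1/P = Σzᵢ/Pᵢˢᵃᵗ.
1/P = 0.6381/229.6 + 0.3619/152.4 = 0.0051539 ⇒ P = 194.0296 kPa

Pdew = 194.0296 kPa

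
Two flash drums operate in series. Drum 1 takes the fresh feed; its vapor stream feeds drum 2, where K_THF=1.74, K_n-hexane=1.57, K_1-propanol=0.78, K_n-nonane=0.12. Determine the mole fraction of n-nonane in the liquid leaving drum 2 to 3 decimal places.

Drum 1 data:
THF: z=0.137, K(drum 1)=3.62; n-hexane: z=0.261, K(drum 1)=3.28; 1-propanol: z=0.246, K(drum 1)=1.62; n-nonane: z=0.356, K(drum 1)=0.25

Drum 1:
Newton–Raphson from ψ₁ = 0.5:
  ψ₁ = 0.500: g = 0.1227, g' = -1.040 → ψ₁ = 0.618
  ψ₁ = 0.618: g = -0.0033, g' = -1.116 → ψ₁ = 0.615
Converged at ψ₁ = 0.615.
Drum-1 compositions:
  THF: x = 0.052, y = 0.190
  n-hexane: x = 0.109, y = 0.356
  1-propanol: x = 0.178, y = 0.289
  n-nonane: x = 0.661, y = 0.165
Drum-2 feed = drum-1 vapor: z₂ = (0.1899, 0.3564, 0.2885, 0.1652).
Drum 2:
Iterate (Newton) starting at ψ₂ = 0.5:
  ψ₂ = 0.500: g = -0.0703, g' = -0.551 → ψ₂ = 0.373
  ψ₂ = 0.373: g = -0.0077, g' = -0.442 → ψ₂ = 0.355
Converged at ψ₂ = 0.355.
  THF: x = 0.150, y = 0.262
  n-hexane: x = 0.296, y = 0.465
  1-propanol: x = 0.313, y = 0.244
  n-nonane: x = 0.240, y = 0.029

x_n-nonane (drum 2) = 0.240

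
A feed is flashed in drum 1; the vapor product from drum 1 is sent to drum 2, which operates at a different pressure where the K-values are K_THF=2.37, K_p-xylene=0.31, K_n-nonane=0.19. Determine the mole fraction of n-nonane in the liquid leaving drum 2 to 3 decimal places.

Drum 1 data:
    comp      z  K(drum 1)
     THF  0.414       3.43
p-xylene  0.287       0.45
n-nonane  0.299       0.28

x_n-nonane (drum 2) = 0.302

Drum 1:
Rachford–Rice: g(ψ₁) = Σ zᵢ(Kᵢ−1)/(1+ψ₁(Kᵢ−1)) = 0.
Check two-phase: ΣzᵢKᵢ = 1.633 > 1 and Σzᵢ/Kᵢ = 1.826 > 1, so g(0) = 0.633 > 0 and g(1) = -0.826 < 0.
Newton iteration, ψ₁⁰ = 0.44:
  ψ₁ = 0.440: g = -0.0372, g' = -1.054 → ψ₁ = 0.405
Converged at ψ₁ = 0.405.
Drum-1 compositions:
  THF: x = 0.209, y = 0.716
  p-xylene: x = 0.369, y = 0.166
  n-nonane: x = 0.422, y = 0.118
Drum-2 feed = drum-1 vapor: z₂ = (0.7156, 0.1662, 0.1182).
Drum 2:
Let ψ₂ = V/F and solve Σ zᵢ(Kᵢ−1)/(1+ψ₂(Kᵢ−1)) = 0.
Check two-phase: ΣzᵢKᵢ = 1.770 > 1 and Σzᵢ/Kᵢ = 1.460 > 1, so g(0) = 0.770 > 0 and g(1) = -0.460 < 0.
Newton–Raphson from ψ₂ = 0.53:
  ψ₂ = 0.530: g = 0.2195, g' = -0.886 → ψ₂ = 0.778
  ψ₂ = 0.778: g = -0.0317, g' = -1.250 → ψ₂ = 0.753
  ψ₂ = 0.753: g = -0.0010, g' = -1.177 → ψ₂ = 0.752
Converged at ψ₂ = 0.752.
  THF: x = 0.353, y = 0.836
  p-xylene: x = 0.345, y = 0.107
  n-nonane: x = 0.302, y = 0.057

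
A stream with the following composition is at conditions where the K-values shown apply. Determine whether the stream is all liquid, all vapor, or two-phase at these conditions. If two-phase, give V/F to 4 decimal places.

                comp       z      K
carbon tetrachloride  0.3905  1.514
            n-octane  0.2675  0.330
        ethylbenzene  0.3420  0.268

ΣzᵢKᵢ = 0.7711; Σzᵢ/Kᵢ = 2.3447.
Since ΣzᵢKᵢ < 1 the mixture is below its bubble point — single liquid phase.

all liquid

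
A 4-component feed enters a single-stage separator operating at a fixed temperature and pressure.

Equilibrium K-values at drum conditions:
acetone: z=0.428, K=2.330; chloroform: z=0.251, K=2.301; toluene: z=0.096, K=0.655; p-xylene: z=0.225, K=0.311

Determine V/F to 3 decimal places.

Material balance + equilibrium reduce to Σ zᵢ(Kᵢ−1)/(1+V/F(Kᵢ−1)) = 0.
Check two-phase: ΣzᵢKᵢ = 1.708 > 1 and Σzᵢ/Kᵢ = 1.163 > 1, so g(0) = 0.708 > 0 and g(1) = -0.163 < 0.
Newton iteration, V/F⁰ = 0.5:
  V/F = 0.500: g = 0.2632, g' = -0.694 → V/F = 0.879
  V/F = 0.879: g = -0.0259, g' = -0.964 → V/F = 0.852
  V/F = 0.852: g = -0.0007, g' = -0.911 → V/F = 0.851
Converged at V/F = 0.851.

V/F = 0.851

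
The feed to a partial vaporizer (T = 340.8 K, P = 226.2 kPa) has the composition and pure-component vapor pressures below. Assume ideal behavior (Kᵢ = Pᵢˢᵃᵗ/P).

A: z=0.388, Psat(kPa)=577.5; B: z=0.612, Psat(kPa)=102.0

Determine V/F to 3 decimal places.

V/F = 0.313

Raoult's law: Kᵢ = Pᵢˢᵃᵗ/P = Pᵢˢᵃᵗ/226.2.
  K_A = 577.5/226.2 = 2.55305, K_B = 102.0/226.2 = 0.45093
Rachford–Rice: g(V/F) = Σ zᵢ(Kᵢ−1)/(1+V/F(Kᵢ−1)) = 0.
g(0) = ΣzᵢKᵢ − 1 = 0.267 and g(1) = 1 − Σzᵢ/Kᵢ = -0.509, so a root lies in (0, 1).
Iterate (Newton) starting at V/F = 0.57:
  V/F = 0.570: g = -0.1695, g' = -0.654 → V/F = 0.311
  V/F = 0.311: g = 0.0011, g' = -0.694 → V/F = 0.313
Converged at V/F = 0.313.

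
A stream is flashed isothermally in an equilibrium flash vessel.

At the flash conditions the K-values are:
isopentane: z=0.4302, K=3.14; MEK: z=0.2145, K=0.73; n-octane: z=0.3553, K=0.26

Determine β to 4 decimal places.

Material balance + equilibrium reduce to Σ zᵢ(Kᵢ−1)/(1+β(Kᵢ−1)) = 0.
Check two-phase: ΣzᵢKᵢ = 1.5998 > 1 and Σzᵢ/Kᵢ = 1.7974 > 1, so g(0) = 0.5998 > 0 and g(1) = -0.7974 < 0.
Newton–Raphson from β = 0.5:
  β = 0.5000: g = -0.03954, g' = -0.9709 → β = 0.4593
  β = 0.4593: g = -0.00010, g' = -0.9679 → β = 0.4592
Converged at β = 0.4592.

β = 0.4592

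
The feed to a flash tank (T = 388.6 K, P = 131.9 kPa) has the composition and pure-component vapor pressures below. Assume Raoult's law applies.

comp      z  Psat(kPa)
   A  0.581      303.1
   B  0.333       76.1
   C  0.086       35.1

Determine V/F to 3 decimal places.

Raoult's law: Kᵢ = Pᵢˢᵃᵗ/P = Pᵢˢᵃᵗ/131.9.
  K_A = 303.1/131.9 = 2.29795, K_B = 76.1/131.9 = 0.57695, K_C = 35.1/131.9 = 0.26611
Material balance + equilibrium reduce to Σ zᵢ(Kᵢ−1)/(1+V/F(Kᵢ−1)) = 0.
g(0) = ΣzᵢKᵢ − 1 = 0.550 and g(1) = 1 − Σzᵢ/Kᵢ = -0.153, so a root lies in (0, 1).
Iterate (Newton) starting at V/F = 0.46:
  V/F = 0.460: g = 0.2020, g' = -0.581 → V/F = 0.808
  V/F = 0.808: g = -0.0007, g' = -0.650 → V/F = 0.806
Converged at V/F = 0.806.

V/F = 0.806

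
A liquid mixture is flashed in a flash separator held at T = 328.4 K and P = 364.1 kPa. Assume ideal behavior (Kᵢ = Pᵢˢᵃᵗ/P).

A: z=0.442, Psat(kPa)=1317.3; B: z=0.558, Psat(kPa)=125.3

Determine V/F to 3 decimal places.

Raoult's law: Kᵢ = Pᵢˢᵃᵗ/P = Pᵢˢᵃᵗ/364.1.
  K_A = 1317.3/364.1 = 3.61796, K_B = 125.3/364.1 = 0.34414
Material balance + equilibrium reduce to Σ zᵢ(Kᵢ−1)/(1+V/F(Kᵢ−1)) = 0.
Feasibility: ΣzᵢKᵢ = 1.791, Σzᵢ/Kᵢ = 1.744 — both > 1, two phases present.
Newton iteration, V/F⁰ = 0.5:
  V/F = 0.500: g = -0.0434, g' = -1.100 → V/F = 0.461
Converged at V/F = 0.461.

V/F = 0.461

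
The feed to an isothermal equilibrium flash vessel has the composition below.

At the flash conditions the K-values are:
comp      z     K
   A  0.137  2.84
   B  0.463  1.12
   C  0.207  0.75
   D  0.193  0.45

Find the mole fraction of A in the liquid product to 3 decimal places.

Rachford–Rice: g(ψ) = Σ zᵢ(Kᵢ−1)/(1+ψ(Kᵢ−1)) = 0.
g(0) = ΣzᵢKᵢ − 1 = 0.150 and g(1) = 1 − Σzᵢ/Kᵢ = -0.167, so a root lies in (0, 1).
Iterate (Newton) starting at ψ = 0.67:
  ψ = 0.670: g = -0.0659, g' = -0.264 → ψ = 0.420
  ψ = 0.420: g = -0.0008, g' = -0.268 → ψ = 0.417
Converged at ψ = 0.417.
Compositions from xᵢ = zᵢ/(1+ψ(Kᵢ−1)), yᵢ = Kᵢxᵢ:
  A: x = 0.078, y = 0.220
  B: x = 0.441, y = 0.494
  C: x = 0.231, y = 0.173
  D: x = 0.250, y = 0.113

x_A = 0.078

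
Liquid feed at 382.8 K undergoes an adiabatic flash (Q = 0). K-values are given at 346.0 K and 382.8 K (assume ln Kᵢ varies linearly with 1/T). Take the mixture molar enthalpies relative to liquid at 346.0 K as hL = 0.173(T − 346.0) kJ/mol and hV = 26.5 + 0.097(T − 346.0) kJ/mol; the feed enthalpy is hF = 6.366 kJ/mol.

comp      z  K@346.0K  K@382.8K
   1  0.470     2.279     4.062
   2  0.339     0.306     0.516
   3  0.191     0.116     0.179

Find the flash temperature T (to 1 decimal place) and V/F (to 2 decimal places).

Adiabatic flash: solve Rachford–Rice at each trial T, then check hF = ψ·hV(T) + (1−ψ)·hL(T).
  T = 346.0 K: K = (2.279, 0.306, 0.116), RR gives ψ = 0.200, H_out = 5.311 kJ/mol
  T = 382.8 K: K = (4.062, 0.516, 0.179), RR gives ψ = 0.572, H_out = 19.935 kJ/mol
  T = 364.4 K: K = (3.087, 0.403, 0.146), RR gives ψ = 0.418, H_out = 13.680 kJ/mol
  T = 355.2 K: K = (2.663, 0.352, 0.130), RR gives ψ = 0.323, H_out = 9.921 kJ/mol
  T = 350.6 K: K = (2.466, 0.329, 0.123), RR gives ψ = 0.266, H_out = 7.757 kJ/mol
  T = 348.3 K: K = (2.371, 0.317, 0.120), RR gives ψ = 0.235, H_out = 6.575 kJ/mol
Linear interpolation between T = 346.0 (H_out = 5.311) and T = 348.3 (H_out = 6.575) on hF = 6.366 gives T ≈ 347.9 K, at which ψ = 0.23.

T = 347.9 K, V/F = 0.23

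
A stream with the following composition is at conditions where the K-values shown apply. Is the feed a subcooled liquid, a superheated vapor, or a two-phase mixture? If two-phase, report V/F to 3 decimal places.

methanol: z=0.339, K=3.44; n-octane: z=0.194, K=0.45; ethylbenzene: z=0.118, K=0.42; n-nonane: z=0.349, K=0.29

two-phase, V/F = 0.258

ΣzᵢKᵢ = 1.404; Σzᵢ/Kᵢ = 2.014.
Both exceed 1, so a two-phase solution exists.
Newton–Raphson from ψ = 0.67:
  ψ = 0.670: g = -0.4396, g' = -1.184 → ψ = 0.299
  ψ = 0.299: g = -0.0466, g' = -1.101 → ψ = 0.256
  ψ = 0.256: g = 0.0012, g' = -1.161 → ψ = 0.258
Converged at ψ = 0.258.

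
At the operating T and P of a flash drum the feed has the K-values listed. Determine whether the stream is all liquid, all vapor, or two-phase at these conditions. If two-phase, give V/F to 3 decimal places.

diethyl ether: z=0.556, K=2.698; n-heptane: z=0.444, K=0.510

two-phase, V/F = 0.873

ΣzᵢKᵢ = 1.727; Σzᵢ/Kᵢ = 1.077.
Both exceed 1, so a two-phase solution exists.
Binary case is linear: z₁(K₁−1)(1+ψ(K₂−1)) + z₂(K₂−1)(1+ψ(K₁−1)) = 0
⇒ ψ = [z₁(K₁−1)+z₂(K₂−1)] / [−(K₁−1)(K₂−1)] = 0.7265/0.8320 = 0.873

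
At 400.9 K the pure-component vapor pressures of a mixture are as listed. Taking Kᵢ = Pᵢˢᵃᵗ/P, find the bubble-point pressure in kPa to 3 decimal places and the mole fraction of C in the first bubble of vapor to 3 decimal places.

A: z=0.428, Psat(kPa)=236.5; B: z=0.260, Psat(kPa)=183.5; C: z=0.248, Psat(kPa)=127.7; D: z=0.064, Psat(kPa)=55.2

At the bubble point ψ → 0, so ΣzᵢKᵢ = 1 with Kᵢ = Pᵢˢᵃᵗ/P ⇒ P = ΣzᵢPᵢˢᵃᵗ.
P = 0.428·236.5 + 0.260·183.5 + 0.248·127.7 + 0.064·55.2 = 184.134 kPa
yᵢ = zᵢPᵢˢᵃᵗ/P ⇒ y_C = 0.248·127.7/184.134 = 0.172

Pbub = 184.134 kPa, y_C = 0.172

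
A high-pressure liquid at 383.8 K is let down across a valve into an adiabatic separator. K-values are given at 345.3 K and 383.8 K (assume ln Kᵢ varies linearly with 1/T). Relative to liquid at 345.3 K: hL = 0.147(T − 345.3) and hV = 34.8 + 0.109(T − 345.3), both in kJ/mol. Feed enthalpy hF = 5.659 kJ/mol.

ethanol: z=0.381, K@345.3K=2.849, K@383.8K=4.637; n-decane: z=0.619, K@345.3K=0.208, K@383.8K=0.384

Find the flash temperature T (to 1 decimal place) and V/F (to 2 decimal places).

Adiabatic flash: solve Rachford–Rice at each trial T, then check hF = ψ·hV(T) + (1−ψ)·hL(T).
  T = 345.3 K: K = (2.849, 0.208), RR gives ψ = 0.146, H_out = 5.091 kJ/mol
  T = 383.8 K: K = (4.637, 0.384), RR gives ψ = 0.448, H_out = 20.605 kJ/mol
  T = 364.6 K: K = (3.684, 0.287), RR gives ψ = 0.304, H_out = 13.196 kJ/mol
  T = 355.0 K: K = (3.253, 0.246), RR gives ψ = 0.230, H_out = 9.361 kJ/mol
  T = 350.1 K: K = (3.045, 0.226), RR gives ψ = 0.190, H_out = 7.272 kJ/mol
  T = 347.7 K: K = (2.946, 0.217), RR gives ψ = 0.168, H_out = 6.201 kJ/mol
Linear interpolation between T = 345.3 (H_out = 5.091) and T = 347.7 (H_out = 6.201) on hF = 5.659 gives T ≈ 346.5 K, at which ψ = 0.16.

T = 346.5 K, V/F = 0.16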